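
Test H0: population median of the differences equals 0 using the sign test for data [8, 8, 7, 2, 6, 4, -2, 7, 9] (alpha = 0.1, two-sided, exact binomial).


Step 1: Discard zero differences. Original n = 9; n_eff = number of nonzero differences = 9.
Nonzero differences (with sign): +8, +8, +7, +2, +6, +4, -2, +7, +9
Step 2: Count signs: positive = 8, negative = 1.
Step 3: Under H0: P(positive) = 0.5, so the number of positives S ~ Bin(9, 0.5).
Step 4: Two-sided exact p-value = sum of Bin(9,0.5) probabilities at or below the observed probability = 0.039062.
Step 5: alpha = 0.1. reject H0.

n_eff = 9, pos = 8, neg = 1, p = 0.039062, reject H0.


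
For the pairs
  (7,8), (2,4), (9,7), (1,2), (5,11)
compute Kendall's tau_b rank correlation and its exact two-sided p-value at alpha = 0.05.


Step 1: Enumerate the 10 unordered pairs (i,j) with i<j and classify each by sign(x_j-x_i) * sign(y_j-y_i).
  (1,2):dx=-5,dy=-4->C; (1,3):dx=+2,dy=-1->D; (1,4):dx=-6,dy=-6->C; (1,5):dx=-2,dy=+3->D
  (2,3):dx=+7,dy=+3->C; (2,4):dx=-1,dy=-2->C; (2,5):dx=+3,dy=+7->C; (3,4):dx=-8,dy=-5->C
  (3,5):dx=-4,dy=+4->D; (4,5):dx=+4,dy=+9->C
Step 2: C = 7, D = 3, total pairs = 10.
Step 3: tau = (C - D)/(n(n-1)/2) = (7 - 3)/10 = 0.400000.
Step 4: Exact two-sided p-value (enumerate n! = 120 permutations of y under H0): p = 0.483333.
Step 5: alpha = 0.05. fail to reject H0.

tau_b = 0.4000 (C=7, D=3), p = 0.483333, fail to reject H0.


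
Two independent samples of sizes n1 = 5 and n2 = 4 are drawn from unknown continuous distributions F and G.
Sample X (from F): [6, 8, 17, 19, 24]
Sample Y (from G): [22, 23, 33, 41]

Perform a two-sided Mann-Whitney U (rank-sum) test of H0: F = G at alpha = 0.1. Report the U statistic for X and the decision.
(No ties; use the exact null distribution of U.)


Step 1: Combine and sort all 9 observations; assign midranks.
sorted (value, group): (6,X), (8,X), (17,X), (19,X), (22,Y), (23,Y), (24,X), (33,Y), (41,Y)
ranks: 6->1, 8->2, 17->3, 19->4, 22->5, 23->6, 24->7, 33->8, 41->9
Step 2: Rank sum for X: R1 = 1 + 2 + 3 + 4 + 7 = 17.
Step 3: U_X = R1 - n1(n1+1)/2 = 17 - 5*6/2 = 17 - 15 = 2.
       U_Y = n1*n2 - U_X = 20 - 2 = 18.
Step 4: No ties, so the exact null distribution of U (based on enumerating the C(9,5) = 126 equally likely rank assignments) gives the two-sided p-value.
Step 5: p-value = 0.063492; compare to alpha = 0.1. reject H0.

U_X = 2, p = 0.063492, reject H0 at alpha = 0.1.


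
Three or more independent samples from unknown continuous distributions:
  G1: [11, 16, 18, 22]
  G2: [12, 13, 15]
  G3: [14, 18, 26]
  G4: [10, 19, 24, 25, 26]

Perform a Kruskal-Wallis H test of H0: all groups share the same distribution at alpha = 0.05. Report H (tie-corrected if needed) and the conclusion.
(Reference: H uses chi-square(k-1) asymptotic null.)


Step 1: Combine all N = 15 observations and assign midranks.
sorted (value, group, rank): (10,G4,1), (11,G1,2), (12,G2,3), (13,G2,4), (14,G3,5), (15,G2,6), (16,G1,7), (18,G1,8.5), (18,G3,8.5), (19,G4,10), (22,G1,11), (24,G4,12), (25,G4,13), (26,G3,14.5), (26,G4,14.5)
Step 2: Sum ranks within each group.
R_1 = 28.5 (n_1 = 4)
R_2 = 13 (n_2 = 3)
R_3 = 28 (n_3 = 3)
R_4 = 50.5 (n_4 = 5)
Step 3: H = 12/(N(N+1)) * sum(R_i^2/n_i) - 3(N+1)
     = 12/(15*16) * (28.5^2/4 + 13^2/3 + 28^2/3 + 50.5^2/5) - 3*16
     = 0.050000 * 1030.78 - 48
     = 3.538958.
Step 4: Ties present; correction factor C = 1 - 12/(15^3 - 15) = 0.996429. Corrected H = 3.538958 / 0.996429 = 3.551643.
Step 5: Under H0, H ~ chi^2(3); p-value = 0.314126.
Step 6: alpha = 0.05. fail to reject H0.

H = 3.5516, df = 3, p = 0.314126, fail to reject H0.


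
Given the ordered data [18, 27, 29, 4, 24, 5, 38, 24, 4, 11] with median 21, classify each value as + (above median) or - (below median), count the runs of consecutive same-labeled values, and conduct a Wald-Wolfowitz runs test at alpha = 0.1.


Step 1: Compute median = 21; label A = above, B = below.
Labels in order: BAABABAABB  (n_A = 5, n_B = 5)
Step 2: Count runs R = 7.
Step 3: Under H0 (random ordering), E[R] = 2*n_A*n_B/(n_A+n_B) + 1 = 2*5*5/10 + 1 = 6.0000.
        Var[R] = 2*n_A*n_B*(2*n_A*n_B - n_A - n_B) / ((n_A+n_B)^2 * (n_A+n_B-1)) = 2000/900 = 2.2222.
        SD[R] = 1.4907.
Step 4: Continuity-corrected z = (R - 0.5 - E[R]) / SD[R] = (7 - 0.5 - 6.0000) / 1.4907 = 0.3354.
Step 5: Two-sided p-value via normal approximation = 2*(1 - Phi(|z|)) = 0.737316.
Step 6: alpha = 0.1. fail to reject H0.

R = 7, z = 0.3354, p = 0.737316, fail to reject H0.


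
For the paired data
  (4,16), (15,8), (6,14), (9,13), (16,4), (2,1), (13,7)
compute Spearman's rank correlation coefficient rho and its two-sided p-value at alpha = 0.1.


Step 1: Rank x and y separately (midranks; no ties here).
rank(x): 4->2, 15->6, 6->3, 9->4, 16->7, 2->1, 13->5
rank(y): 16->7, 8->4, 14->6, 13->5, 4->2, 1->1, 7->3
Step 2: d_i = R_x(i) - R_y(i); compute d_i^2.
  (2-7)^2=25, (6-4)^2=4, (3-6)^2=9, (4-5)^2=1, (7-2)^2=25, (1-1)^2=0, (5-3)^2=4
sum(d^2) = 68.
Step 3: rho = 1 - 6*68 / (7*(7^2 - 1)) = 1 - 408/336 = -0.214286.
Step 4: Under H0, t = rho * sqrt((n-2)/(1-rho^2)) = -0.4906 ~ t(5).
Step 5: Two-sided p-value from the t-distribution with 5 df = 0.644512.
Step 6: alpha = 0.1. fail to reject H0.

rho = -0.2143, p = 0.644512, fail to reject H0 at alpha = 0.1.


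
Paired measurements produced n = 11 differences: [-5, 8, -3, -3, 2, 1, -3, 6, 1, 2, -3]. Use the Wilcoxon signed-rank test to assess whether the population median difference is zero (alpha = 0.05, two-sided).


Step 1: Drop any zero differences (none here) and take |d_i|.
|d| = [5, 8, 3, 3, 2, 1, 3, 6, 1, 2, 3]
Step 2: Midrank |d_i| (ties get averaged ranks).
ranks: |5|->9, |8|->11, |3|->6.5, |3|->6.5, |2|->3.5, |1|->1.5, |3|->6.5, |6|->10, |1|->1.5, |2|->3.5, |3|->6.5
Step 3: Attach original signs; sum ranks with positive sign and with negative sign.
W+ = 11 + 3.5 + 1.5 + 10 + 1.5 + 3.5 = 31
W- = 9 + 6.5 + 6.5 + 6.5 + 6.5 = 35
(Check: W+ + W- = 66 should equal n(n+1)/2 = 66.)
Step 4: Test statistic W = min(W+, W-) = 31.
Step 5: Ties in |d|, so use the tie-corrected normal approximation.
        E[W] = n(n+1)/4 = 11*12/4 = 33.
        Tie groups: |d|=1 (t=2), |d|=2 (t=2), |d|=3 (t=4); sum(t^3 - t) = 72.
        Var[W] = n(n+1)(2n+1)/24 - sum(t^3-t)/48 = 3036/24 - 72/48 = 125.
        z = (W - E[W]) / sqrt(Var[W]) = (31 - 33) / 11.1803 = -0.1789.
        Two-sided p = 2*Phi(z) = 0.858028.
Step 6: alpha = 0.05. fail to reject H0.

W+ = 31, W- = 35, W = min = 31, p = 0.858028, fail to reject H0.


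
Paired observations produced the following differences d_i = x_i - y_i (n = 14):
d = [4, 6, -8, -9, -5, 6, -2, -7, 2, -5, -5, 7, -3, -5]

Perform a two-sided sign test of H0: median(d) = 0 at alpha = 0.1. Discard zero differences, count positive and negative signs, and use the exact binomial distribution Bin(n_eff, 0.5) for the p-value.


Step 1: Discard zero differences. Original n = 14; n_eff = number of nonzero differences = 14.
Nonzero differences (with sign): +4, +6, -8, -9, -5, +6, -2, -7, +2, -5, -5, +7, -3, -5
Step 2: Count signs: positive = 5, negative = 9.
Step 3: Under H0: P(positive) = 0.5, so the number of positives S ~ Bin(14, 0.5).
Step 4: Two-sided exact p-value = sum of Bin(14,0.5) probabilities at or below the observed probability = 0.423950.
Step 5: alpha = 0.1. fail to reject H0.

n_eff = 14, pos = 5, neg = 9, p = 0.423950, fail to reject H0.


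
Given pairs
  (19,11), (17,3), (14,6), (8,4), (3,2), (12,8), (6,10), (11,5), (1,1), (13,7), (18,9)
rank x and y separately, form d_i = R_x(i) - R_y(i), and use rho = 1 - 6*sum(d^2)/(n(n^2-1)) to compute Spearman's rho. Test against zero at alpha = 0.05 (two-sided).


Step 1: Rank x and y separately (midranks; no ties here).
rank(x): 19->11, 17->9, 14->8, 8->4, 3->2, 12->6, 6->3, 11->5, 1->1, 13->7, 18->10
rank(y): 11->11, 3->3, 6->6, 4->4, 2->2, 8->8, 10->10, 5->5, 1->1, 7->7, 9->9
Step 2: d_i = R_x(i) - R_y(i); compute d_i^2.
  (11-11)^2=0, (9-3)^2=36, (8-6)^2=4, (4-4)^2=0, (2-2)^2=0, (6-8)^2=4, (3-10)^2=49, (5-5)^2=0, (1-1)^2=0, (7-7)^2=0, (10-9)^2=1
sum(d^2) = 94.
Step 3: rho = 1 - 6*94 / (11*(11^2 - 1)) = 1 - 564/1320 = 0.572727.
Step 4: Under H0, t = rho * sqrt((n-2)/(1-rho^2)) = 2.0960 ~ t(9).
Step 5: Two-sided p-value from the t-distribution with 9 df = 0.065543.
Step 6: alpha = 0.05. fail to reject H0.

rho = 0.5727, p = 0.065543, fail to reject H0 at alpha = 0.05.


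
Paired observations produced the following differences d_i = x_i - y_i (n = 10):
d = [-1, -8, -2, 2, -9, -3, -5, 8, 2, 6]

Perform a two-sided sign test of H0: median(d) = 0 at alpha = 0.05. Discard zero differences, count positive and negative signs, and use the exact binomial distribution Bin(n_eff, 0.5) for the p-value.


Step 1: Discard zero differences. Original n = 10; n_eff = number of nonzero differences = 10.
Nonzero differences (with sign): -1, -8, -2, +2, -9, -3, -5, +8, +2, +6
Step 2: Count signs: positive = 4, negative = 6.
Step 3: Under H0: P(positive) = 0.5, so the number of positives S ~ Bin(10, 0.5).
Step 4: Two-sided exact p-value = sum of Bin(10,0.5) probabilities at or below the observed probability = 0.753906.
Step 5: alpha = 0.05. fail to reject H0.

n_eff = 10, pos = 4, neg = 6, p = 0.753906, fail to reject H0.


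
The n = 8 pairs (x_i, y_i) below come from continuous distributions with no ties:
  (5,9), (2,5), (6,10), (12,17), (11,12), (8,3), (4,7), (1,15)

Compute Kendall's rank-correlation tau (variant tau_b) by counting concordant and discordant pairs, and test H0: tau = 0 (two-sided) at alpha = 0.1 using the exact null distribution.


Step 1: Enumerate the 28 unordered pairs (i,j) with i<j and classify each by sign(x_j-x_i) * sign(y_j-y_i).
  (1,2):dx=-3,dy=-4->C; (1,3):dx=+1,dy=+1->C; (1,4):dx=+7,dy=+8->C; (1,5):dx=+6,dy=+3->C
  (1,6):dx=+3,dy=-6->D; (1,7):dx=-1,dy=-2->C; (1,8):dx=-4,dy=+6->D; (2,3):dx=+4,dy=+5->C
  (2,4):dx=+10,dy=+12->C; (2,5):dx=+9,dy=+7->C; (2,6):dx=+6,dy=-2->D; (2,7):dx=+2,dy=+2->C
  (2,8):dx=-1,dy=+10->D; (3,4):dx=+6,dy=+7->C; (3,5):dx=+5,dy=+2->C; (3,6):dx=+2,dy=-7->D
  (3,7):dx=-2,dy=-3->C; (3,8):dx=-5,dy=+5->D; (4,5):dx=-1,dy=-5->C; (4,6):dx=-4,dy=-14->C
  (4,7):dx=-8,dy=-10->C; (4,8):dx=-11,dy=-2->C; (5,6):dx=-3,dy=-9->C; (5,7):dx=-7,dy=-5->C
  (5,8):dx=-10,dy=+3->D; (6,7):dx=-4,dy=+4->D; (6,8):dx=-7,dy=+12->D; (7,8):dx=-3,dy=+8->D
Step 2: C = 18, D = 10, total pairs = 28.
Step 3: tau = (C - D)/(n(n-1)/2) = (18 - 10)/28 = 0.285714.
Step 4: Exact two-sided p-value (enumerate n! = 40320 permutations of y under H0): p = 0.398760.
Step 5: alpha = 0.1. fail to reject H0.

tau_b = 0.2857 (C=18, D=10), p = 0.398760, fail to reject H0.


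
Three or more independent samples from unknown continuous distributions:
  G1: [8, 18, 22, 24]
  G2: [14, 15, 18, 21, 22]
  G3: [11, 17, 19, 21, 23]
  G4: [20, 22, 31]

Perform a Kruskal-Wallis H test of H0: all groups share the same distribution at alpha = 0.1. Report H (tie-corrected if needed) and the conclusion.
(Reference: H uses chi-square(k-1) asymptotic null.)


Step 1: Combine all N = 17 observations and assign midranks.
sorted (value, group, rank): (8,G1,1), (11,G3,2), (14,G2,3), (15,G2,4), (17,G3,5), (18,G1,6.5), (18,G2,6.5), (19,G3,8), (20,G4,9), (21,G2,10.5), (21,G3,10.5), (22,G1,13), (22,G2,13), (22,G4,13), (23,G3,15), (24,G1,16), (31,G4,17)
Step 2: Sum ranks within each group.
R_1 = 36.5 (n_1 = 4)
R_2 = 37 (n_2 = 5)
R_3 = 40.5 (n_3 = 5)
R_4 = 39 (n_4 = 3)
Step 3: H = 12/(N(N+1)) * sum(R_i^2/n_i) - 3(N+1)
     = 12/(17*18) * (36.5^2/4 + 37^2/5 + 40.5^2/5 + 39^2/3) - 3*18
     = 0.039216 * 1441.91 - 54
     = 2.545588.
Step 4: Ties present; correction factor C = 1 - 36/(17^3 - 17) = 0.992647. Corrected H = 2.545588 / 0.992647 = 2.564444.
Step 5: Under H0, H ~ chi^2(3); p-value = 0.463757.
Step 6: alpha = 0.1. fail to reject H0.

H = 2.5644, df = 3, p = 0.463757, fail to reject H0.


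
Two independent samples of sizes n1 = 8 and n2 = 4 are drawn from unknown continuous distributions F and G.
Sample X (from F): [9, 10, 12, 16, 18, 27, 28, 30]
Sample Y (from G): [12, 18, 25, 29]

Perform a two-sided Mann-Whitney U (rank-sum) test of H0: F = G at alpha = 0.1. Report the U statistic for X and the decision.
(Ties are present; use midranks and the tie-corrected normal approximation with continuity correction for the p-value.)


Step 1: Combine and sort all 12 observations; assign midranks.
sorted (value, group): (9,X), (10,X), (12,X), (12,Y), (16,X), (18,X), (18,Y), (25,Y), (27,X), (28,X), (29,Y), (30,X)
ranks: 9->1, 10->2, 12->3.5, 12->3.5, 16->5, 18->6.5, 18->6.5, 25->8, 27->9, 28->10, 29->11, 30->12
Step 2: Rank sum for X: R1 = 1 + 2 + 3.5 + 5 + 6.5 + 9 + 10 + 12 = 49.
Step 3: U_X = R1 - n1(n1+1)/2 = 49 - 8*9/2 = 49 - 36 = 13.
       U_Y = n1*n2 - U_X = 32 - 13 = 19.
Step 4: Ties are present, so use the tie-corrected normal approximation (with continuity correction) for the p-value.
Step 5: p-value = 0.670038; compare to alpha = 0.1. fail to reject H0.

U_X = 13, p = 0.670038, fail to reject H0 at alpha = 0.1.


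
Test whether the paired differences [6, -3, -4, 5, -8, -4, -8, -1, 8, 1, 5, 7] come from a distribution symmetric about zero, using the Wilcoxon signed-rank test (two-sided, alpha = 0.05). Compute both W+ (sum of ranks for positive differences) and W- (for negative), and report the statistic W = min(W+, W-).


Step 1: Drop any zero differences (none here) and take |d_i|.
|d| = [6, 3, 4, 5, 8, 4, 8, 1, 8, 1, 5, 7]
Step 2: Midrank |d_i| (ties get averaged ranks).
ranks: |6|->8, |3|->3, |4|->4.5, |5|->6.5, |8|->11, |4|->4.5, |8|->11, |1|->1.5, |8|->11, |1|->1.5, |5|->6.5, |7|->9
Step 3: Attach original signs; sum ranks with positive sign and with negative sign.
W+ = 8 + 6.5 + 11 + 1.5 + 6.5 + 9 = 42.5
W- = 3 + 4.5 + 11 + 4.5 + 11 + 1.5 = 35.5
(Check: W+ + W- = 78 should equal n(n+1)/2 = 78.)
Step 4: Test statistic W = min(W+, W-) = 35.5.
Step 5: Ties in |d|, so use the tie-corrected normal approximation.
        E[W] = n(n+1)/4 = 12*13/4 = 39.
        Tie groups: |d|=1 (t=2), |d|=4 (t=2), |d|=5 (t=2), |d|=8 (t=3); sum(t^3 - t) = 42.
        Var[W] = n(n+1)(2n+1)/24 - sum(t^3-t)/48 = 3900/24 - 42/48 = 161.625.
        z = (W - E[W]) / sqrt(Var[W]) = (35.5 - 39) / 12.7132 = -0.2753.
        Two-sided p = 2*Phi(z) = 0.783082.
Step 6: alpha = 0.05. fail to reject H0.

W+ = 42.5, W- = 35.5, W = min = 35.5, p = 0.783082, fail to reject H0.


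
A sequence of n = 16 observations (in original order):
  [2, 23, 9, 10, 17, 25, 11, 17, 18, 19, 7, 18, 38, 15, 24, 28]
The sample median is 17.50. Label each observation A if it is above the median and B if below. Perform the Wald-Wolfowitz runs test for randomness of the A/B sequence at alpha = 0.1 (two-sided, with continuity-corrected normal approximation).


Step 1: Compute median = 17.50; label A = above, B = below.
Labels in order: BABBBABBAABAABAA  (n_A = 8, n_B = 8)
Step 2: Count runs R = 10.
Step 3: Under H0 (random ordering), E[R] = 2*n_A*n_B/(n_A+n_B) + 1 = 2*8*8/16 + 1 = 9.0000.
        Var[R] = 2*n_A*n_B*(2*n_A*n_B - n_A - n_B) / ((n_A+n_B)^2 * (n_A+n_B-1)) = 14336/3840 = 3.7333.
        SD[R] = 1.9322.
Step 4: Continuity-corrected z = (R - 0.5 - E[R]) / SD[R] = (10 - 0.5 - 9.0000) / 1.9322 = 0.2588.
Step 5: Two-sided p-value via normal approximation = 2*(1 - Phi(|z|)) = 0.795809.
Step 6: alpha = 0.1. fail to reject H0.

R = 10, z = 0.2588, p = 0.795809, fail to reject H0.


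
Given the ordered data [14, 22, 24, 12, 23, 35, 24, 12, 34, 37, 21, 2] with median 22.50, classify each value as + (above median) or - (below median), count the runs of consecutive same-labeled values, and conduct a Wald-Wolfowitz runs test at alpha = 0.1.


Step 1: Compute median = 22.50; label A = above, B = below.
Labels in order: BBABAAABAABB  (n_A = 6, n_B = 6)
Step 2: Count runs R = 7.
Step 3: Under H0 (random ordering), E[R] = 2*n_A*n_B/(n_A+n_B) + 1 = 2*6*6/12 + 1 = 7.0000.
        Var[R] = 2*n_A*n_B*(2*n_A*n_B - n_A - n_B) / ((n_A+n_B)^2 * (n_A+n_B-1)) = 4320/1584 = 2.7273.
        SD[R] = 1.6514.
Step 4: R = E[R], so z = 0 with no continuity correction.
Step 5: Two-sided p-value via normal approximation = 2*(1 - Phi(|z|)) = 1.000000.
Step 6: alpha = 0.1. fail to reject H0.

R = 7, z = 0.0000, p = 1.000000, fail to reject H0.


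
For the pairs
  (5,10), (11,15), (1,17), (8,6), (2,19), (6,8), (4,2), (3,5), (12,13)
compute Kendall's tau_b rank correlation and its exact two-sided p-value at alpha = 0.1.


Step 1: Enumerate the 36 unordered pairs (i,j) with i<j and classify each by sign(x_j-x_i) * sign(y_j-y_i).
  (1,2):dx=+6,dy=+5->C; (1,3):dx=-4,dy=+7->D; (1,4):dx=+3,dy=-4->D; (1,5):dx=-3,dy=+9->D
  (1,6):dx=+1,dy=-2->D; (1,7):dx=-1,dy=-8->C; (1,8):dx=-2,dy=-5->C; (1,9):dx=+7,dy=+3->C
  (2,3):dx=-10,dy=+2->D; (2,4):dx=-3,dy=-9->C; (2,5):dx=-9,dy=+4->D; (2,6):dx=-5,dy=-7->C
  (2,7):dx=-7,dy=-13->C; (2,8):dx=-8,dy=-10->C; (2,9):dx=+1,dy=-2->D; (3,4):dx=+7,dy=-11->D
  (3,5):dx=+1,dy=+2->C; (3,6):dx=+5,dy=-9->D; (3,7):dx=+3,dy=-15->D; (3,8):dx=+2,dy=-12->D
  (3,9):dx=+11,dy=-4->D; (4,5):dx=-6,dy=+13->D; (4,6):dx=-2,dy=+2->D; (4,7):dx=-4,dy=-4->C
  (4,8):dx=-5,dy=-1->C; (4,9):dx=+4,dy=+7->C; (5,6):dx=+4,dy=-11->D; (5,7):dx=+2,dy=-17->D
  (5,8):dx=+1,dy=-14->D; (5,9):dx=+10,dy=-6->D; (6,7):dx=-2,dy=-6->C; (6,8):dx=-3,dy=-3->C
  (6,9):dx=+6,dy=+5->C; (7,8):dx=-1,dy=+3->D; (7,9):dx=+8,dy=+11->C; (8,9):dx=+9,dy=+8->C
Step 2: C = 17, D = 19, total pairs = 36.
Step 3: tau = (C - D)/(n(n-1)/2) = (17 - 19)/36 = -0.055556.
Step 4: Exact two-sided p-value (enumerate n! = 362880 permutations of y under H0): p = 0.919455.
Step 5: alpha = 0.1. fail to reject H0.

tau_b = -0.0556 (C=17, D=19), p = 0.919455, fail to reject H0.


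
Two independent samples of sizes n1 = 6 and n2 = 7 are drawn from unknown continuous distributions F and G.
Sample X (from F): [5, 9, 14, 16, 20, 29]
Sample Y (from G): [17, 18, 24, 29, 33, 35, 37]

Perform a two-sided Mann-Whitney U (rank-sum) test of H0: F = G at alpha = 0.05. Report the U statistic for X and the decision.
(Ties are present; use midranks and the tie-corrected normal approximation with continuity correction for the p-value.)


Step 1: Combine and sort all 13 observations; assign midranks.
sorted (value, group): (5,X), (9,X), (14,X), (16,X), (17,Y), (18,Y), (20,X), (24,Y), (29,X), (29,Y), (33,Y), (35,Y), (37,Y)
ranks: 5->1, 9->2, 14->3, 16->4, 17->5, 18->6, 20->7, 24->8, 29->9.5, 29->9.5, 33->11, 35->12, 37->13
Step 2: Rank sum for X: R1 = 1 + 2 + 3 + 4 + 7 + 9.5 = 26.5.
Step 3: U_X = R1 - n1(n1+1)/2 = 26.5 - 6*7/2 = 26.5 - 21 = 5.5.
       U_Y = n1*n2 - U_X = 42 - 5.5 = 36.5.
Step 4: Ties are present, so use the tie-corrected normal approximation (with continuity correction) for the p-value.
Step 5: p-value = 0.031888; compare to alpha = 0.05. reject H0.

U_X = 5.5, p = 0.031888, reject H0 at alpha = 0.05.


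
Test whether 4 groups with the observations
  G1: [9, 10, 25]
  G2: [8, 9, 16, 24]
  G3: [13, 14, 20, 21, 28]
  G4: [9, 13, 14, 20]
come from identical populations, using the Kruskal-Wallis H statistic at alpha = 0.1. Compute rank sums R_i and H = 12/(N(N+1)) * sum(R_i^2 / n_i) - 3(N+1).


Step 1: Combine all N = 16 observations and assign midranks.
sorted (value, group, rank): (8,G2,1), (9,G1,3), (9,G2,3), (9,G4,3), (10,G1,5), (13,G3,6.5), (13,G4,6.5), (14,G3,8.5), (14,G4,8.5), (16,G2,10), (20,G3,11.5), (20,G4,11.5), (21,G3,13), (24,G2,14), (25,G1,15), (28,G3,16)
Step 2: Sum ranks within each group.
R_1 = 23 (n_1 = 3)
R_2 = 28 (n_2 = 4)
R_3 = 55.5 (n_3 = 5)
R_4 = 29.5 (n_4 = 4)
Step 3: H = 12/(N(N+1)) * sum(R_i^2/n_i) - 3(N+1)
     = 12/(16*17) * (23^2/3 + 28^2/4 + 55.5^2/5 + 29.5^2/4) - 3*17
     = 0.044118 * 1205.95 - 51
     = 2.203493.
Step 4: Ties present; correction factor C = 1 - 42/(16^3 - 16) = 0.989706. Corrected H = 2.203493 / 0.989706 = 2.226412.
Step 5: Under H0, H ~ chi^2(3); p-value = 0.526765.
Step 6: alpha = 0.1. fail to reject H0.

H = 2.2264, df = 3, p = 0.526765, fail to reject H0.


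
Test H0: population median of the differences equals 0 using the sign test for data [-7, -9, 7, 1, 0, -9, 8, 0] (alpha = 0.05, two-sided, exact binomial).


Step 1: Discard zero differences. Original n = 8; n_eff = number of nonzero differences = 6.
Nonzero differences (with sign): -7, -9, +7, +1, -9, +8
Step 2: Count signs: positive = 3, negative = 3.
Step 3: Under H0: P(positive) = 0.5, so the number of positives S ~ Bin(6, 0.5).
Step 4: Two-sided exact p-value = sum of Bin(6,0.5) probabilities at or below the observed probability = 1.000000.
Step 5: alpha = 0.05. fail to reject H0.

n_eff = 6, pos = 3, neg = 3, p = 1.000000, fail to reject H0.


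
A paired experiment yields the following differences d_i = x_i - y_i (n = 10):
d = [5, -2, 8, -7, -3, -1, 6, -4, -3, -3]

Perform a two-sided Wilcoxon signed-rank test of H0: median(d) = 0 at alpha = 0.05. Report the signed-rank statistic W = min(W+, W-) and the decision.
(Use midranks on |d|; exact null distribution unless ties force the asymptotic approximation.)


Step 1: Drop any zero differences (none here) and take |d_i|.
|d| = [5, 2, 8, 7, 3, 1, 6, 4, 3, 3]
Step 2: Midrank |d_i| (ties get averaged ranks).
ranks: |5|->7, |2|->2, |8|->10, |7|->9, |3|->4, |1|->1, |6|->8, |4|->6, |3|->4, |3|->4
Step 3: Attach original signs; sum ranks with positive sign and with negative sign.
W+ = 7 + 10 + 8 = 25
W- = 2 + 9 + 4 + 1 + 6 + 4 + 4 = 30
(Check: W+ + W- = 55 should equal n(n+1)/2 = 55.)
Step 4: Test statistic W = min(W+, W-) = 25.
Step 5: Ties in |d|, so use the tie-corrected normal approximation.
        E[W] = n(n+1)/4 = 10*11/4 = 27.5.
        Tie groups: |d|=3 (t=3); sum(t^3 - t) = 24.
        Var[W] = n(n+1)(2n+1)/24 - sum(t^3-t)/48 = 2310/24 - 24/48 = 95.75.
        z = (W - E[W]) / sqrt(Var[W]) = (25 - 27.5) / 9.7852 = -0.2555.
        Two-sided p = 2*Phi(z) = 0.798346.
Step 6: alpha = 0.05. fail to reject H0.

W+ = 25, W- = 30, W = min = 25, p = 0.798346, fail to reject H0.


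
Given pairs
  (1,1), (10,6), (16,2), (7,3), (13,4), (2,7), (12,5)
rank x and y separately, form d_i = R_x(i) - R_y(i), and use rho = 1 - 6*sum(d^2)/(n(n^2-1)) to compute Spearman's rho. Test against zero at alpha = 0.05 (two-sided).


Step 1: Rank x and y separately (midranks; no ties here).
rank(x): 1->1, 10->4, 16->7, 7->3, 13->6, 2->2, 12->5
rank(y): 1->1, 6->6, 2->2, 3->3, 4->4, 7->7, 5->5
Step 2: d_i = R_x(i) - R_y(i); compute d_i^2.
  (1-1)^2=0, (4-6)^2=4, (7-2)^2=25, (3-3)^2=0, (6-4)^2=4, (2-7)^2=25, (5-5)^2=0
sum(d^2) = 58.
Step 3: rho = 1 - 6*58 / (7*(7^2 - 1)) = 1 - 348/336 = -0.035714.
Step 4: Under H0, t = rho * sqrt((n-2)/(1-rho^2)) = -0.0799 ~ t(5).
Step 5: Two-sided p-value from the t-distribution with 5 df = 0.939408.
Step 6: alpha = 0.05. fail to reject H0.

rho = -0.0357, p = 0.939408, fail to reject H0 at alpha = 0.05.


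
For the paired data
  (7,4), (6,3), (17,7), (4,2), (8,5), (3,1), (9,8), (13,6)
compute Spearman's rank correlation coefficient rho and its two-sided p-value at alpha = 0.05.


Step 1: Rank x and y separately (midranks; no ties here).
rank(x): 7->4, 6->3, 17->8, 4->2, 8->5, 3->1, 9->6, 13->7
rank(y): 4->4, 3->3, 7->7, 2->2, 5->5, 1->1, 8->8, 6->6
Step 2: d_i = R_x(i) - R_y(i); compute d_i^2.
  (4-4)^2=0, (3-3)^2=0, (8-7)^2=1, (2-2)^2=0, (5-5)^2=0, (1-1)^2=0, (6-8)^2=4, (7-6)^2=1
sum(d^2) = 6.
Step 3: rho = 1 - 6*6 / (8*(8^2 - 1)) = 1 - 36/504 = 0.928571.
Step 4: Under H0, t = rho * sqrt((n-2)/(1-rho^2)) = 6.1283 ~ t(6).
Step 5: Two-sided p-value from the t-distribution with 6 df = 0.000863.
Step 6: alpha = 0.05. reject H0.

rho = 0.9286, p = 0.000863, reject H0 at alpha = 0.05.


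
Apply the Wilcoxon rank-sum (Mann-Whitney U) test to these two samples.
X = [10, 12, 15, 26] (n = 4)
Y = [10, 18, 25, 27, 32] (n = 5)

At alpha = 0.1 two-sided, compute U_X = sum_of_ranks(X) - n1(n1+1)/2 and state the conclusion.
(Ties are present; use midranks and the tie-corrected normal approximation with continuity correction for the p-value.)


Step 1: Combine and sort all 9 observations; assign midranks.
sorted (value, group): (10,X), (10,Y), (12,X), (15,X), (18,Y), (25,Y), (26,X), (27,Y), (32,Y)
ranks: 10->1.5, 10->1.5, 12->3, 15->4, 18->5, 25->6, 26->7, 27->8, 32->9
Step 2: Rank sum for X: R1 = 1.5 + 3 + 4 + 7 = 15.5.
Step 3: U_X = R1 - n1(n1+1)/2 = 15.5 - 4*5/2 = 15.5 - 10 = 5.5.
       U_Y = n1*n2 - U_X = 20 - 5.5 = 14.5.
Step 4: Ties are present, so use the tie-corrected normal approximation (with continuity correction) for the p-value.
Step 5: p-value = 0.325163; compare to alpha = 0.1. fail to reject H0.

U_X = 5.5, p = 0.325163, fail to reject H0 at alpha = 0.1.


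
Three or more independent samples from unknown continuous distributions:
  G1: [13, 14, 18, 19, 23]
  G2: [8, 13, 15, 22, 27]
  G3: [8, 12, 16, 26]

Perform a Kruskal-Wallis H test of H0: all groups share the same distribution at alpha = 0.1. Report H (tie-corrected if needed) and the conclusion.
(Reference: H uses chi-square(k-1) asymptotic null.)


Step 1: Combine all N = 14 observations and assign midranks.
sorted (value, group, rank): (8,G2,1.5), (8,G3,1.5), (12,G3,3), (13,G1,4.5), (13,G2,4.5), (14,G1,6), (15,G2,7), (16,G3,8), (18,G1,9), (19,G1,10), (22,G2,11), (23,G1,12), (26,G3,13), (27,G2,14)
Step 2: Sum ranks within each group.
R_1 = 41.5 (n_1 = 5)
R_2 = 38 (n_2 = 5)
R_3 = 25.5 (n_3 = 4)
Step 3: H = 12/(N(N+1)) * sum(R_i^2/n_i) - 3(N+1)
     = 12/(14*15) * (41.5^2/5 + 38^2/5 + 25.5^2/4) - 3*15
     = 0.057143 * 795.812 - 45
     = 0.475000.
Step 4: Ties present; correction factor C = 1 - 12/(14^3 - 14) = 0.995604. Corrected H = 0.475000 / 0.995604 = 0.477097.
Step 5: Under H0, H ~ chi^2(2); p-value = 0.787770.
Step 6: alpha = 0.1. fail to reject H0.

H = 0.4771, df = 2, p = 0.787770, fail to reject H0.


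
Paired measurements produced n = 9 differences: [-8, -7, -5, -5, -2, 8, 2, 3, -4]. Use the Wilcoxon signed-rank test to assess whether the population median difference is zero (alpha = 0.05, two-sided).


Step 1: Drop any zero differences (none here) and take |d_i|.
|d| = [8, 7, 5, 5, 2, 8, 2, 3, 4]
Step 2: Midrank |d_i| (ties get averaged ranks).
ranks: |8|->8.5, |7|->7, |5|->5.5, |5|->5.5, |2|->1.5, |8|->8.5, |2|->1.5, |3|->3, |4|->4
Step 3: Attach original signs; sum ranks with positive sign and with negative sign.
W+ = 8.5 + 1.5 + 3 = 13
W- = 8.5 + 7 + 5.5 + 5.5 + 1.5 + 4 = 32
(Check: W+ + W- = 45 should equal n(n+1)/2 = 45.)
Step 4: Test statistic W = min(W+, W-) = 13.
Step 5: Ties in |d|, so use the tie-corrected normal approximation.
        E[W] = n(n+1)/4 = 9*10/4 = 22.5.
        Tie groups: |d|=2 (t=2), |d|=5 (t=2), |d|=8 (t=2); sum(t^3 - t) = 18.
        Var[W] = n(n+1)(2n+1)/24 - sum(t^3-t)/48 = 1710/24 - 18/48 = 70.875.
        z = (W - E[W]) / sqrt(Var[W]) = (13 - 22.5) / 8.4187 = -1.1284.
        Two-sided p = 2*Phi(z) = 0.259136.
Step 6: alpha = 0.05. fail to reject H0.

W+ = 13, W- = 32, W = min = 13, p = 0.259136, fail to reject H0.


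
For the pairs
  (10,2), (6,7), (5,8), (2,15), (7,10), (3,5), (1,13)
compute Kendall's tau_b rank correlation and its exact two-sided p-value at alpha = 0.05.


Step 1: Enumerate the 21 unordered pairs (i,j) with i<j and classify each by sign(x_j-x_i) * sign(y_j-y_i).
  (1,2):dx=-4,dy=+5->D; (1,3):dx=-5,dy=+6->D; (1,4):dx=-8,dy=+13->D; (1,5):dx=-3,dy=+8->D
  (1,6):dx=-7,dy=+3->D; (1,7):dx=-9,dy=+11->D; (2,3):dx=-1,dy=+1->D; (2,4):dx=-4,dy=+8->D
  (2,5):dx=+1,dy=+3->C; (2,6):dx=-3,dy=-2->C; (2,7):dx=-5,dy=+6->D; (3,4):dx=-3,dy=+7->D
  (3,5):dx=+2,dy=+2->C; (3,6):dx=-2,dy=-3->C; (3,7):dx=-4,dy=+5->D; (4,5):dx=+5,dy=-5->D
  (4,6):dx=+1,dy=-10->D; (4,7):dx=-1,dy=-2->C; (5,6):dx=-4,dy=-5->C; (5,7):dx=-6,dy=+3->D
  (6,7):dx=-2,dy=+8->D
Step 2: C = 6, D = 15, total pairs = 21.
Step 3: tau = (C - D)/(n(n-1)/2) = (6 - 15)/21 = -0.428571.
Step 4: Exact two-sided p-value (enumerate n! = 5040 permutations of y under H0): p = 0.238889.
Step 5: alpha = 0.05. fail to reject H0.

tau_b = -0.4286 (C=6, D=15), p = 0.238889, fail to reject H0.


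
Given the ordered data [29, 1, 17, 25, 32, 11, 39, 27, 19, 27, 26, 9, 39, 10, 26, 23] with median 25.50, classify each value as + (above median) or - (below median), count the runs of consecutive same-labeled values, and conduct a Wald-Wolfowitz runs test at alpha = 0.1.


Step 1: Compute median = 25.50; label A = above, B = below.
Labels in order: ABBBABAABAABABAB  (n_A = 8, n_B = 8)
Step 2: Count runs R = 12.
Step 3: Under H0 (random ordering), E[R] = 2*n_A*n_B/(n_A+n_B) + 1 = 2*8*8/16 + 1 = 9.0000.
        Var[R] = 2*n_A*n_B*(2*n_A*n_B - n_A - n_B) / ((n_A+n_B)^2 * (n_A+n_B-1)) = 14336/3840 = 3.7333.
        SD[R] = 1.9322.
Step 4: Continuity-corrected z = (R - 0.5 - E[R]) / SD[R] = (12 - 0.5 - 9.0000) / 1.9322 = 1.2939.
Step 5: Two-sided p-value via normal approximation = 2*(1 - Phi(|z|)) = 0.195709.
Step 6: alpha = 0.1. fail to reject H0.

R = 12, z = 1.2939, p = 0.195709, fail to reject H0.


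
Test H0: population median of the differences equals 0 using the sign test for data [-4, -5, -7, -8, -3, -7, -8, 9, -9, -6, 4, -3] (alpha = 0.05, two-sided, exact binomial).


Step 1: Discard zero differences. Original n = 12; n_eff = number of nonzero differences = 12.
Nonzero differences (with sign): -4, -5, -7, -8, -3, -7, -8, +9, -9, -6, +4, -3
Step 2: Count signs: positive = 2, negative = 10.
Step 3: Under H0: P(positive) = 0.5, so the number of positives S ~ Bin(12, 0.5).
Step 4: Two-sided exact p-value = sum of Bin(12,0.5) probabilities at or below the observed probability = 0.038574.
Step 5: alpha = 0.05. reject H0.

n_eff = 12, pos = 2, neg = 10, p = 0.038574, reject H0.


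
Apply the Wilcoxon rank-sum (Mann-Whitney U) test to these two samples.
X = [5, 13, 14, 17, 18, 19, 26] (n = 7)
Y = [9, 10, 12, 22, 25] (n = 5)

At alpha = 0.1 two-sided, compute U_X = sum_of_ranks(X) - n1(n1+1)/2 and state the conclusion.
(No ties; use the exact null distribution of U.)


Step 1: Combine and sort all 12 observations; assign midranks.
sorted (value, group): (5,X), (9,Y), (10,Y), (12,Y), (13,X), (14,X), (17,X), (18,X), (19,X), (22,Y), (25,Y), (26,X)
ranks: 5->1, 9->2, 10->3, 12->4, 13->5, 14->6, 17->7, 18->8, 19->9, 22->10, 25->11, 26->12
Step 2: Rank sum for X: R1 = 1 + 5 + 6 + 7 + 8 + 9 + 12 = 48.
Step 3: U_X = R1 - n1(n1+1)/2 = 48 - 7*8/2 = 48 - 28 = 20.
       U_Y = n1*n2 - U_X = 35 - 20 = 15.
Step 4: No ties, so the exact null distribution of U (based on enumerating the C(12,7) = 792 equally likely rank assignments) gives the two-sided p-value.
Step 5: p-value = 0.755051; compare to alpha = 0.1. fail to reject H0.

U_X = 20, p = 0.755051, fail to reject H0 at alpha = 0.1.


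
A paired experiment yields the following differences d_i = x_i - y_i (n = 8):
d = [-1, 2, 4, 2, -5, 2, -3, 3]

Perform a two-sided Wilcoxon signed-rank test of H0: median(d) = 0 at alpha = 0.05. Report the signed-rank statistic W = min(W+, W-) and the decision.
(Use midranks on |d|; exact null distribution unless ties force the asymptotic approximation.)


Step 1: Drop any zero differences (none here) and take |d_i|.
|d| = [1, 2, 4, 2, 5, 2, 3, 3]
Step 2: Midrank |d_i| (ties get averaged ranks).
ranks: |1|->1, |2|->3, |4|->7, |2|->3, |5|->8, |2|->3, |3|->5.5, |3|->5.5
Step 3: Attach original signs; sum ranks with positive sign and with negative sign.
W+ = 3 + 7 + 3 + 3 + 5.5 = 21.5
W- = 1 + 8 + 5.5 = 14.5
(Check: W+ + W- = 36 should equal n(n+1)/2 = 36.)
Step 4: Test statistic W = min(W+, W-) = 14.5.
Step 5: Ties in |d|, so use the tie-corrected normal approximation.
        E[W] = n(n+1)/4 = 8*9/4 = 18.
        Tie groups: |d|=2 (t=3), |d|=3 (t=2); sum(t^3 - t) = 30.
        Var[W] = n(n+1)(2n+1)/24 - sum(t^3-t)/48 = 1224/24 - 30/48 = 50.375.
        z = (W - E[W]) / sqrt(Var[W]) = (14.5 - 18) / 7.0975 = -0.4931.
        Two-sided p = 2*Phi(z) = 0.621921.
Step 6: alpha = 0.05. fail to reject H0.

W+ = 21.5, W- = 14.5, W = min = 14.5, p = 0.621921, fail to reject H0.


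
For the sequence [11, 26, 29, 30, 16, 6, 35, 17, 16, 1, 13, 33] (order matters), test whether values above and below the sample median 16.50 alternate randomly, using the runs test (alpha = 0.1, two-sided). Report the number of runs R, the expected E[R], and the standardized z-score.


Step 1: Compute median = 16.50; label A = above, B = below.
Labels in order: BAAABBAABBBA  (n_A = 6, n_B = 6)
Step 2: Count runs R = 6.
Step 3: Under H0 (random ordering), E[R] = 2*n_A*n_B/(n_A+n_B) + 1 = 2*6*6/12 + 1 = 7.0000.
        Var[R] = 2*n_A*n_B*(2*n_A*n_B - n_A - n_B) / ((n_A+n_B)^2 * (n_A+n_B-1)) = 4320/1584 = 2.7273.
        SD[R] = 1.6514.
Step 4: Continuity-corrected z = (R + 0.5 - E[R]) / SD[R] = (6 + 0.5 - 7.0000) / 1.6514 = -0.3028.
Step 5: Two-sided p-value via normal approximation = 2*(1 - Phi(|z|)) = 0.762069.
Step 6: alpha = 0.1. fail to reject H0.

R = 6, z = -0.3028, p = 0.762069, fail to reject H0.


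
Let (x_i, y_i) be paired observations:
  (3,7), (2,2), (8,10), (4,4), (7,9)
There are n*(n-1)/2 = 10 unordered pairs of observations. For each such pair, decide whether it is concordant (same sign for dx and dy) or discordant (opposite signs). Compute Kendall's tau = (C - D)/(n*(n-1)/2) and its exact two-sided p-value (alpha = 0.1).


Step 1: Enumerate the 10 unordered pairs (i,j) with i<j and classify each by sign(x_j-x_i) * sign(y_j-y_i).
  (1,2):dx=-1,dy=-5->C; (1,3):dx=+5,dy=+3->C; (1,4):dx=+1,dy=-3->D; (1,5):dx=+4,dy=+2->C
  (2,3):dx=+6,dy=+8->C; (2,4):dx=+2,dy=+2->C; (2,5):dx=+5,dy=+7->C; (3,4):dx=-4,dy=-6->C
  (3,5):dx=-1,dy=-1->C; (4,5):dx=+3,dy=+5->C
Step 2: C = 9, D = 1, total pairs = 10.
Step 3: tau = (C - D)/(n(n-1)/2) = (9 - 1)/10 = 0.800000.
Step 4: Exact two-sided p-value (enumerate n! = 120 permutations of y under H0): p = 0.083333.
Step 5: alpha = 0.1. reject H0.

tau_b = 0.8000 (C=9, D=1), p = 0.083333, reject H0.


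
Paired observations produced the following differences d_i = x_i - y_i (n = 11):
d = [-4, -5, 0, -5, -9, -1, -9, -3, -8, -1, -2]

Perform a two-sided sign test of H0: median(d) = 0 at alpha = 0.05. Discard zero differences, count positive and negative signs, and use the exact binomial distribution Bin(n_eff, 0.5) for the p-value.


Step 1: Discard zero differences. Original n = 11; n_eff = number of nonzero differences = 10.
Nonzero differences (with sign): -4, -5, -5, -9, -1, -9, -3, -8, -1, -2
Step 2: Count signs: positive = 0, negative = 10.
Step 3: Under H0: P(positive) = 0.5, so the number of positives S ~ Bin(10, 0.5).
Step 4: Two-sided exact p-value = sum of Bin(10,0.5) probabilities at or below the observed probability = 0.001953.
Step 5: alpha = 0.05. reject H0.

n_eff = 10, pos = 0, neg = 10, p = 0.001953, reject H0.


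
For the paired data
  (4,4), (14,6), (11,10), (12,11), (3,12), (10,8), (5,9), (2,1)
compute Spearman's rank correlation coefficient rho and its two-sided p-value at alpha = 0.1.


Step 1: Rank x and y separately (midranks; no ties here).
rank(x): 4->3, 14->8, 11->6, 12->7, 3->2, 10->5, 5->4, 2->1
rank(y): 4->2, 6->3, 10->6, 11->7, 12->8, 8->4, 9->5, 1->1
Step 2: d_i = R_x(i) - R_y(i); compute d_i^2.
  (3-2)^2=1, (8-3)^2=25, (6-6)^2=0, (7-7)^2=0, (2-8)^2=36, (5-4)^2=1, (4-5)^2=1, (1-1)^2=0
sum(d^2) = 64.
Step 3: rho = 1 - 6*64 / (8*(8^2 - 1)) = 1 - 384/504 = 0.238095.
Step 4: Under H0, t = rho * sqrt((n-2)/(1-rho^2)) = 0.6005 ~ t(6).
Step 5: Two-sided p-value from the t-distribution with 6 df = 0.570156.
Step 6: alpha = 0.1. fail to reject H0.

rho = 0.2381, p = 0.570156, fail to reject H0 at alpha = 0.1.


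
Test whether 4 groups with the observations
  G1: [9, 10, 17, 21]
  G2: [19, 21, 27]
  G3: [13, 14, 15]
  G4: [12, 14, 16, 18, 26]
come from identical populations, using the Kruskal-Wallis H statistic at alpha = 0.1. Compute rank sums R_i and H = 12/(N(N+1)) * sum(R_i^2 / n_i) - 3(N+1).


Step 1: Combine all N = 15 observations and assign midranks.
sorted (value, group, rank): (9,G1,1), (10,G1,2), (12,G4,3), (13,G3,4), (14,G3,5.5), (14,G4,5.5), (15,G3,7), (16,G4,8), (17,G1,9), (18,G4,10), (19,G2,11), (21,G1,12.5), (21,G2,12.5), (26,G4,14), (27,G2,15)
Step 2: Sum ranks within each group.
R_1 = 24.5 (n_1 = 4)
R_2 = 38.5 (n_2 = 3)
R_3 = 16.5 (n_3 = 3)
R_4 = 40.5 (n_4 = 5)
Step 3: H = 12/(N(N+1)) * sum(R_i^2/n_i) - 3(N+1)
     = 12/(15*16) * (24.5^2/4 + 38.5^2/3 + 16.5^2/3 + 40.5^2/5) - 3*16
     = 0.050000 * 1062.95 - 48
     = 5.147292.
Step 4: Ties present; correction factor C = 1 - 12/(15^3 - 15) = 0.996429. Corrected H = 5.147292 / 0.996429 = 5.165741.
Step 5: Under H0, H ~ chi^2(3); p-value = 0.160055.
Step 6: alpha = 0.1. fail to reject H0.

H = 5.1657, df = 3, p = 0.160055, fail to reject H0.


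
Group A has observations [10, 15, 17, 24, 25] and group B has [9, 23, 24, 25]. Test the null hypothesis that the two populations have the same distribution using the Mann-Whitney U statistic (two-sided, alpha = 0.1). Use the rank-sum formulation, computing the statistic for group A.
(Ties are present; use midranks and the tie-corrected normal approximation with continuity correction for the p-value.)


Step 1: Combine and sort all 9 observations; assign midranks.
sorted (value, group): (9,Y), (10,X), (15,X), (17,X), (23,Y), (24,X), (24,Y), (25,X), (25,Y)
ranks: 9->1, 10->2, 15->3, 17->4, 23->5, 24->6.5, 24->6.5, 25->8.5, 25->8.5
Step 2: Rank sum for X: R1 = 2 + 3 + 4 + 6.5 + 8.5 = 24.
Step 3: U_X = R1 - n1(n1+1)/2 = 24 - 5*6/2 = 24 - 15 = 9.
       U_Y = n1*n2 - U_X = 20 - 9 = 11.
Step 4: Ties are present, so use the tie-corrected normal approximation (with continuity correction) for the p-value.
Step 5: p-value = 0.901705; compare to alpha = 0.1. fail to reject H0.

U_X = 9, p = 0.901705, fail to reject H0 at alpha = 0.1.


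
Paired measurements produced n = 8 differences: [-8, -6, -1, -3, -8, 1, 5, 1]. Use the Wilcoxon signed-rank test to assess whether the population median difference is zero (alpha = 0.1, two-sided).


Step 1: Drop any zero differences (none here) and take |d_i|.
|d| = [8, 6, 1, 3, 8, 1, 5, 1]
Step 2: Midrank |d_i| (ties get averaged ranks).
ranks: |8|->7.5, |6|->6, |1|->2, |3|->4, |8|->7.5, |1|->2, |5|->5, |1|->2
Step 3: Attach original signs; sum ranks with positive sign and with negative sign.
W+ = 2 + 5 + 2 = 9
W- = 7.5 + 6 + 2 + 4 + 7.5 = 27
(Check: W+ + W- = 36 should equal n(n+1)/2 = 36.)
Step 4: Test statistic W = min(W+, W-) = 9.
Step 5: Ties in |d|, so use the tie-corrected normal approximation.
        E[W] = n(n+1)/4 = 8*9/4 = 18.
        Tie groups: |d|=1 (t=3), |d|=8 (t=2); sum(t^3 - t) = 30.
        Var[W] = n(n+1)(2n+1)/24 - sum(t^3-t)/48 = 1224/24 - 30/48 = 50.375.
        z = (W - E[W]) / sqrt(Var[W]) = (9 - 18) / 7.0975 = -1.2680.
        Two-sided p = 2*Phi(z) = 0.204782.
Step 6: alpha = 0.1. fail to reject H0.

W+ = 9, W- = 27, W = min = 9, p = 0.204782, fail to reject H0.


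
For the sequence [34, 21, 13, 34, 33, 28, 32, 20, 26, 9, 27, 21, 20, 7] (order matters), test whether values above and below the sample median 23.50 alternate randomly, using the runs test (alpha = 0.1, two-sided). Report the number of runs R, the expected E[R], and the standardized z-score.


Step 1: Compute median = 23.50; label A = above, B = below.
Labels in order: ABBAAAABABABBB  (n_A = 7, n_B = 7)
Step 2: Count runs R = 8.
Step 3: Under H0 (random ordering), E[R] = 2*n_A*n_B/(n_A+n_B) + 1 = 2*7*7/14 + 1 = 8.0000.
        Var[R] = 2*n_A*n_B*(2*n_A*n_B - n_A - n_B) / ((n_A+n_B)^2 * (n_A+n_B-1)) = 8232/2548 = 3.2308.
        SD[R] = 1.7974.
Step 4: R = E[R], so z = 0 with no continuity correction.
Step 5: Two-sided p-value via normal approximation = 2*(1 - Phi(|z|)) = 1.000000.
Step 6: alpha = 0.1. fail to reject H0.

R = 8, z = 0.0000, p = 1.000000, fail to reject H0.


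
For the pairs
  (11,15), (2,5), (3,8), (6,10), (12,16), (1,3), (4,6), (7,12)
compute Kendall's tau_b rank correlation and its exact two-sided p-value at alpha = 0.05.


Step 1: Enumerate the 28 unordered pairs (i,j) with i<j and classify each by sign(x_j-x_i) * sign(y_j-y_i).
  (1,2):dx=-9,dy=-10->C; (1,3):dx=-8,dy=-7->C; (1,4):dx=-5,dy=-5->C; (1,5):dx=+1,dy=+1->C
  (1,6):dx=-10,dy=-12->C; (1,7):dx=-7,dy=-9->C; (1,8):dx=-4,dy=-3->C; (2,3):dx=+1,dy=+3->C
  (2,4):dx=+4,dy=+5->C; (2,5):dx=+10,dy=+11->C; (2,6):dx=-1,dy=-2->C; (2,7):dx=+2,dy=+1->C
  (2,8):dx=+5,dy=+7->C; (3,4):dx=+3,dy=+2->C; (3,5):dx=+9,dy=+8->C; (3,6):dx=-2,dy=-5->C
  (3,7):dx=+1,dy=-2->D; (3,8):dx=+4,dy=+4->C; (4,5):dx=+6,dy=+6->C; (4,6):dx=-5,dy=-7->C
  (4,7):dx=-2,dy=-4->C; (4,8):dx=+1,dy=+2->C; (5,6):dx=-11,dy=-13->C; (5,7):dx=-8,dy=-10->C
  (5,8):dx=-5,dy=-4->C; (6,7):dx=+3,dy=+3->C; (6,8):dx=+6,dy=+9->C; (7,8):dx=+3,dy=+6->C
Step 2: C = 27, D = 1, total pairs = 28.
Step 3: tau = (C - D)/(n(n-1)/2) = (27 - 1)/28 = 0.928571.
Step 4: Exact two-sided p-value (enumerate n! = 40320 permutations of y under H0): p = 0.000397.
Step 5: alpha = 0.05. reject H0.

tau_b = 0.9286 (C=27, D=1), p = 0.000397, reject H0.
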